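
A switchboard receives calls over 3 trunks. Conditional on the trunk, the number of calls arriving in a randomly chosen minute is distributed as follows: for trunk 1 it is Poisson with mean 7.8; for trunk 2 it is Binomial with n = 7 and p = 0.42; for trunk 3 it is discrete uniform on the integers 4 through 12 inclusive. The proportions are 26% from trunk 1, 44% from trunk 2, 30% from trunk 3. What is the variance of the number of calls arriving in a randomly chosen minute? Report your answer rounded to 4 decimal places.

10.8632

Per component, 1: μ=7.8, E[X²]=68.64; 2: μ=2.94, E[X²]=10.3488; 3: μ=8, E[X²]=70.6667.
E[X] = 0.26·7.8 + 0.44·2.94 + 0.3·8 = 5.7216.
E[X²] = 0.26·68.64 + 0.44·10.3488 + 0.3·70.6667 = 43.5999.
Var(X) = E[X²] − (E[X])² = 43.5999 − 32.7367 = 10.8632.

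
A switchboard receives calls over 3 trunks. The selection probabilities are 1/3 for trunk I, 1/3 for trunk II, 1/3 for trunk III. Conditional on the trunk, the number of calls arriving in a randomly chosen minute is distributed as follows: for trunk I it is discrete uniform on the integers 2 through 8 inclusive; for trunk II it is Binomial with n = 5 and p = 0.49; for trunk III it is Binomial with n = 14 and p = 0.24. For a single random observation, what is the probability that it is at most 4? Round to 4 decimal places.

0.7235

Conditional on each trunk, P(X ≤ 4): I: 0.428571; II: 0.971752; III: 0.770276.
By total probability, P(X ≤ 4) = 0.333333·0.428571 + 0.333333·0.971752 + 0.333333·0.770276 = 0.723533.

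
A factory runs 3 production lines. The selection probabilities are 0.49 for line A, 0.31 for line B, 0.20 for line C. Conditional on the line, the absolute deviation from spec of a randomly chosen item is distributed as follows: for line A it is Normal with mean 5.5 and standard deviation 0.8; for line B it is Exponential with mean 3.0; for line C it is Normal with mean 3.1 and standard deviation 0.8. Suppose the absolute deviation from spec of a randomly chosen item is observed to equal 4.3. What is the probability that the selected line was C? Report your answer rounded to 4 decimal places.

0.2375

Likelihoods f(4.3 | ·): A: 0.161897; B: 0.0795042; C: 0.161897.
Posterior ∝ prior × likelihood. Numerator for C: 0.2·0.161897 = 0.0323794.
Normalizing constant: 0.49·0.161897 + 0.31·0.0795042 + 0.2·0.161897 = 0.136355.
P(C | observation) = 0.0323794 / 0.136355 = 0.237464.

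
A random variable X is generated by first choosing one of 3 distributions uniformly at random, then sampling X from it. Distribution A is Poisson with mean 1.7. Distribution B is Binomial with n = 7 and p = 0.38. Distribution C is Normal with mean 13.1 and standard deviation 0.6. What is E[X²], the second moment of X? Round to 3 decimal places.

61.762

For each component E[X²] = Var + (mean)², giving A: 4.59; B: 8.7248; C: 171.97.
Overall E[X²] = 0.333333·4.59 + 0.333333·8.7248 + 0.333333·171.97 = 61.7616.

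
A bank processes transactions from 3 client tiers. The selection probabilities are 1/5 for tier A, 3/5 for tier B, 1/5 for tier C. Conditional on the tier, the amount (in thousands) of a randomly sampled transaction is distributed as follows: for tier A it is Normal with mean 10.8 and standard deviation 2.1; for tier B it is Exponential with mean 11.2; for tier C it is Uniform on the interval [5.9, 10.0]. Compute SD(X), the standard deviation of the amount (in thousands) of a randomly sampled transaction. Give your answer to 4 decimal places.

8.8339

Per component, A: μ=10.8, E[X²]=121.05; B: μ=11.2, E[X²]=250.88; C: μ=7.95, E[X²]=64.6033.
E[X] = 0.2·10.8 + 0.6·11.2 + 0.2·7.95 = 10.47.
E[X²] = 0.2·121.05 + 0.6·250.88 + 0.2·64.6033 = 187.659.
Var(X) = E[X²] − (E[X])² = 187.659 − 109.621 = 78.0378.
SD(X) = √78.0378 = 8.8339.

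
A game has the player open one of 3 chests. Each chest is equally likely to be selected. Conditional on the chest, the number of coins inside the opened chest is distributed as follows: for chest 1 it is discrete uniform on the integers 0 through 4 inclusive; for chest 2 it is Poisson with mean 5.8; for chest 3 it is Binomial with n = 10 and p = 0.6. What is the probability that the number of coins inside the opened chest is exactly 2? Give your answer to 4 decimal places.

0.0872

Conditional on each chest, P(X = 2): 1: 0.2; 2: 0.0509235; 3: 0.0106168.
By total probability, P(X = 2) = 0.333333·0.2 + 0.333333·0.0509235 + 0.333333·0.0106168 = 0.0871801.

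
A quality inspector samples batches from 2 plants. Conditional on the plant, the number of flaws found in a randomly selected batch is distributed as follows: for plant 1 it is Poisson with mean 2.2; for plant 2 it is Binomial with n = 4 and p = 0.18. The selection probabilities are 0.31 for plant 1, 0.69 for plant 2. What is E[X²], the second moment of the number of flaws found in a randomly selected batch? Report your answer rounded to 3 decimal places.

For each component E[X²] = Var + (mean)², giving 1: 7.04; 2: 1.1088.
Overall E[X²] = 0.31·7.04 + 0.69·1.1088 = 2.94747.

2.947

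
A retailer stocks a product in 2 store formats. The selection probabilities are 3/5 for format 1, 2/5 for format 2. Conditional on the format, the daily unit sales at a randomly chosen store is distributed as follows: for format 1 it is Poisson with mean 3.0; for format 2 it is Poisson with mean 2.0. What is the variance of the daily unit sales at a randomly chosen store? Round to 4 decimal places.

2.8400

Per component, 1: μ=3, E[X²]=12; 2: μ=2, E[X²]=6.
E[X] = 0.6·3 + 0.4·2 = 2.6.
E[X²] = 0.6·12 + 0.4·6 = 9.6.
Var(X) = E[X²] − (E[X])² = 9.6 − 6.76 = 2.84.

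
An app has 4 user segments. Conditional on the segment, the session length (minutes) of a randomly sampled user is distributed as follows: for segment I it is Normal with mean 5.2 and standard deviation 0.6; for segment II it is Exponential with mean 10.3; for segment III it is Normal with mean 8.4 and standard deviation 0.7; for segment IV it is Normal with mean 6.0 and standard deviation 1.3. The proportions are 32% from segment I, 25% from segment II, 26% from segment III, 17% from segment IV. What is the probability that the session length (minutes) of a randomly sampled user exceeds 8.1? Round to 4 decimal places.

0.2960

Conditional on each segment, P(X > 8.1): I: 6.71328e-07; II: 0.455478; III: 0.665882; IV: 0.0531137.
By total probability, P(X > 8.1) = 0.32·6.71328e-07 + 0.25·0.455478 + 0.26·0.665882 + 0.17·0.0531137 = 0.296028.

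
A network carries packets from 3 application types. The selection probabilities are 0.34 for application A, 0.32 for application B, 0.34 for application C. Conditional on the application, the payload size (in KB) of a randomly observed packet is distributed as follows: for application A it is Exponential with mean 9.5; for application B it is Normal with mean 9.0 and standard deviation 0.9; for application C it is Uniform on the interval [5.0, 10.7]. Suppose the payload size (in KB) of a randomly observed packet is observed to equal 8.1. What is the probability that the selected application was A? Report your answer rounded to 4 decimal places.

0.0948

Likelihoods f(8.1 | ·): A: 0.0448728; B: 0.268856; C: 0.175439.
Posterior ∝ prior × likelihood. Numerator for A: 0.34·0.0448728 = 0.0152568.
Normalizing constant: 0.34·0.0448728 + 0.32·0.268856 + 0.34·0.175439 = 0.16094.
P(A | observation) = 0.0152568 / 0.16094 = 0.0947978.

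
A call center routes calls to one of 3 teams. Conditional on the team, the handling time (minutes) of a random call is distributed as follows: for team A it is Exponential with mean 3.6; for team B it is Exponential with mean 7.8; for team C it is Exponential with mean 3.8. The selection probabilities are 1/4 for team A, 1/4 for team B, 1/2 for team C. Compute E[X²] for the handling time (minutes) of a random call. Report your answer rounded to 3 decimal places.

51.340

For each component E[X²] = Var + (mean)², giving A: 25.92; B: 121.68; C: 28.88.
Overall E[X²] = 0.25·25.92 + 0.25·121.68 + 0.5·28.88 = 51.34.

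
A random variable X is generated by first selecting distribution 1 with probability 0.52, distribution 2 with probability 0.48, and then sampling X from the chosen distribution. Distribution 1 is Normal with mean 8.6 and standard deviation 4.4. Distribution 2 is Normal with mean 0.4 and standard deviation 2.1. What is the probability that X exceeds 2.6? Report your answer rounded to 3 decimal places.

Conditional on each component, P(X > 2.6): 1: 0.913659; 2: 0.147407.
By total probability, P(X > 2.6) = 0.52·0.913659 + 0.48·0.147407 = 0.545858.

0.546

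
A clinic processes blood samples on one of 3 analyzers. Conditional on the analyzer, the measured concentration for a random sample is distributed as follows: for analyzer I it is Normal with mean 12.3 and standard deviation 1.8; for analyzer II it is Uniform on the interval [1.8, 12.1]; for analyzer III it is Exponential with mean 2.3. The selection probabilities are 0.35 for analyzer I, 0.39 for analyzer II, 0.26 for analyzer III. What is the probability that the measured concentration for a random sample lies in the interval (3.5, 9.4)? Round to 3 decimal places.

Conditional on each analyzer, P(3.5 < X < 9.4): I: 0.0535772; II: 0.572816; III: 0.201542.
By total probability, P(3.5 < X < 9.4) = 0.35·0.0535772 + 0.39·0.572816 + 0.26·0.201542 = 0.294551.

0.295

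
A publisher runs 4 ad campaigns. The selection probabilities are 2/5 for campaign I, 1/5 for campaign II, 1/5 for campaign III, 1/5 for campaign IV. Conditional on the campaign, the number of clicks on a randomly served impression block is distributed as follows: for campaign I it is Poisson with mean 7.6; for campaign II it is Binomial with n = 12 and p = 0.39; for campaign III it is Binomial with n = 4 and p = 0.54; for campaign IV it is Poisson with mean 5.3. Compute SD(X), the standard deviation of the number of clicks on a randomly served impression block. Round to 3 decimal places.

3.001

Per component, I: μ=7.6, E[X²]=65.36; II: μ=4.68, E[X²]=24.7572; III: μ=2.16, E[X²]=5.6592; IV: μ=5.3, E[X²]=33.39.
E[X] = 0.4·7.6 + 0.2·4.68 + 0.2·2.16 + 0.2·5.3 = 5.468.
E[X²] = 0.4·65.36 + 0.2·24.7572 + 0.2·5.6592 + 0.2·33.39 = 38.9053.
Var(X) = E[X²] − (E[X])² = 38.9053 − 29.899 = 9.00626.
SD(X) = √9.00626 = 3.00104.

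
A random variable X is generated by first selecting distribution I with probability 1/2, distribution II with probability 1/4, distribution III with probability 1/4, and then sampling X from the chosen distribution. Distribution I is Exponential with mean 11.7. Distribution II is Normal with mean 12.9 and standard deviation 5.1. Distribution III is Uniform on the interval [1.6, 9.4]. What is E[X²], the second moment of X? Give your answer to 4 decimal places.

For each component E[X²] = Var + (mean)², giving I: 273.78; II: 192.42; III: 35.32.
Overall E[X²] = 0.5·273.78 + 0.25·192.42 + 0.25·35.32 = 193.825.

193.8250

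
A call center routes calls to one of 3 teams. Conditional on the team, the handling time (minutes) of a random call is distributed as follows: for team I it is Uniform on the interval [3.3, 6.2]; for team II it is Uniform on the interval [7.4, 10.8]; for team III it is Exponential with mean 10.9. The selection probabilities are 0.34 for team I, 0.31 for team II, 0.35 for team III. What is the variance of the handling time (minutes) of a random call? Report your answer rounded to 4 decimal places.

Per component, I: μ=4.75, E[X²]=23.2633; II: μ=9.1, E[X²]=83.7733; III: μ=10.9, E[X²]=237.62.
E[X] = 0.34·4.75 + 0.31·9.1 + 0.35·10.9 = 8.251.
E[X²] = 0.34·23.2633 + 0.31·83.7733 + 0.35·237.62 = 117.046.
Var(X) = E[X²] − (E[X])² = 117.046 − 68.079 = 48.9673.

48.9673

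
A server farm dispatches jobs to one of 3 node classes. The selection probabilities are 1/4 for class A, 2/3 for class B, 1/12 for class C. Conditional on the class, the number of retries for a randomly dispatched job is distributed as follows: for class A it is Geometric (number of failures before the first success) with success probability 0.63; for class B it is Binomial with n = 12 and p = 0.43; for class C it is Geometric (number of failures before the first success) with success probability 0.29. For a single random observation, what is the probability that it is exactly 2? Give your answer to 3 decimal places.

0.063

Conditional on each class, P(X = 2): A: 0.086247; B: 0.0441804; C: 0.146189.
By total probability, P(X = 2) = 0.25·0.086247 + 0.666667·0.0441804 + 0.0833333·0.146189 = 0.0631978.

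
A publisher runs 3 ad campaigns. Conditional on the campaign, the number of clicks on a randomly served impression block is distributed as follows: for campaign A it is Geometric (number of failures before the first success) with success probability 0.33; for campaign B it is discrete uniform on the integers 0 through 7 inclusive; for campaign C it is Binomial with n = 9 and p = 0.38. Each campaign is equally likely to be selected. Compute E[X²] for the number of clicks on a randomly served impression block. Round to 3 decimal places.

For each component E[X²] = Var + (mean)², giving A: 10.2746; B: 17.5; C: 13.8168.
Overall E[X²] = 0.333333·10.2746 + 0.333333·17.5 + 0.333333·13.8168 = 13.8638.

13.864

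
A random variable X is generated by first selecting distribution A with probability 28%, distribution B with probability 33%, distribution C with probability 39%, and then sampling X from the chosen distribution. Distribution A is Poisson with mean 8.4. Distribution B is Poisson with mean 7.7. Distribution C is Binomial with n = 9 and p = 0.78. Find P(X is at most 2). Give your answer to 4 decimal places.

Conditional on each component, P(X ≤ 2): A: 0.0100471; B: 0.0173637; C: 0.000586054.
By total probability, P(X ≤ 2) = 0.28·0.0100471 + 0.33·0.0173637 + 0.39·0.000586054 = 0.00877175.

0.0088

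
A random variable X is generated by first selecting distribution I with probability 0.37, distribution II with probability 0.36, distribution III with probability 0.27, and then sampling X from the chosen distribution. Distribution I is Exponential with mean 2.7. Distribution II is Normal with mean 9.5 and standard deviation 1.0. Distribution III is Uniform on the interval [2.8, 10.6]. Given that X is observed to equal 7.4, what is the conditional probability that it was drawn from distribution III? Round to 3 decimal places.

0.584

Likelihoods f(7.4 | ·): I: 0.0238972; II: 0.0439836; III: 0.128205.
Posterior ∝ prior × likelihood. Numerator for III: 0.27·0.128205 = 0.0346154.
Normalizing constant: 0.37·0.0238972 + 0.36·0.0439836 + 0.27·0.128205 = 0.0592915.
P(III | observation) = 0.0346154 / 0.0592915 = 0.583817.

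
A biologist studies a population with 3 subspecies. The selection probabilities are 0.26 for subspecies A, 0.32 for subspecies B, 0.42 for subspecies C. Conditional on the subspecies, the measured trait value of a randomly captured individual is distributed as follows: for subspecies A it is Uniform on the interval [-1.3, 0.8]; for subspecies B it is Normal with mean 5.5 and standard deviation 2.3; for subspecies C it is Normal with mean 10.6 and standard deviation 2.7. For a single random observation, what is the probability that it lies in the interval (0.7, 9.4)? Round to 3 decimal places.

Conditional on each subspecies, P(0.7 < X < 9.4): A: 0.047619; B: 0.936578; C: 0.328238.
By total probability, P(0.7 < X < 9.4) = 0.26·0.047619 + 0.32·0.936578 + 0.42·0.328238 = 0.449946.

0.450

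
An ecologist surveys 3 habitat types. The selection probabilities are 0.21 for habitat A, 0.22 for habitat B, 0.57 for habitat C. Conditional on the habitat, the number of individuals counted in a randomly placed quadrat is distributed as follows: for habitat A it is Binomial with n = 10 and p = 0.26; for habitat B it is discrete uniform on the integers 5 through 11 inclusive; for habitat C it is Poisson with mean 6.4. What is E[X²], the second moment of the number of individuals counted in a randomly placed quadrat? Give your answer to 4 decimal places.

For each component E[X²] = Var + (mean)², giving A: 8.684; B: 68; C: 47.36.
Overall E[X²] = 0.21·8.684 + 0.22·68 + 0.57·47.36 = 43.7788.

43.7788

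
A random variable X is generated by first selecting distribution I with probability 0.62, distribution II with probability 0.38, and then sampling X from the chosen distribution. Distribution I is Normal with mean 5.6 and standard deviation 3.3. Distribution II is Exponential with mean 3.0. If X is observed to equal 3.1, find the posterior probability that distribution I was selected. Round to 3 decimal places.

Likelihoods f(3.1 | ·): I: 0.0907341; II: 0.118606.
Posterior ∝ prior × likelihood. Numerator for I: 0.62·0.0907341 = 0.0562552.
Normalizing constant: 0.62·0.0907341 + 0.38·0.118606 = 0.101326.
P(I | observation) = 0.0562552 / 0.101326 = 0.555192.

0.555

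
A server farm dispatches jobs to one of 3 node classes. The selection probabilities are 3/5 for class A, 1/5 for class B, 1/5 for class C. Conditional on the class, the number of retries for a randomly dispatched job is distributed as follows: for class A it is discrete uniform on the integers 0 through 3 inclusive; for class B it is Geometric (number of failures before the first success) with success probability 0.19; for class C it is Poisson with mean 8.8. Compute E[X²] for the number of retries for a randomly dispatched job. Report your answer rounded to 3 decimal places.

For each component E[X²] = Var + (mean)², giving A: 3.5; B: 40.6122; C: 86.24.
Overall E[X²] = 0.6·3.5 + 0.2·40.6122 + 0.2·86.24 = 27.4704.

27.470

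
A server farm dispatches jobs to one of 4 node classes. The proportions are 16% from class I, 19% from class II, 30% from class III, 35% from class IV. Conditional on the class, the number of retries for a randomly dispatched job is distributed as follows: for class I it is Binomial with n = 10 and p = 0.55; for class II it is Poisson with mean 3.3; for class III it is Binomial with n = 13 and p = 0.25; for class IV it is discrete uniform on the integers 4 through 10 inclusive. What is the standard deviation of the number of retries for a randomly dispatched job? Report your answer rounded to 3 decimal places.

2.461

Per component, I: μ=5.5, E[X²]=32.725; II: μ=3.3, E[X²]=14.19; III: μ=3.25, E[X²]=13; IV: μ=7, E[X²]=53.
E[X] = 0.16·5.5 + 0.19·3.3 + 0.3·3.25 + 0.35·7 = 4.932.
E[X²] = 0.16·32.725 + 0.19·14.19 + 0.3·13 + 0.35·53 = 30.3821.
Var(X) = E[X²] − (E[X])² = 30.3821 − 24.3246 = 6.05748.
SD(X) = √6.05748 = 2.46119.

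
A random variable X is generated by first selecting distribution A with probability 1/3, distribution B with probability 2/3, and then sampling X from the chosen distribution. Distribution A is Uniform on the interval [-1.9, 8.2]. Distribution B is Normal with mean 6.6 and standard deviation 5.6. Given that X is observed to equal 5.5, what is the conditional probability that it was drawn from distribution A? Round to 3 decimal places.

Likelihoods f(5.5 | ·): A: 0.0990099; B: 0.0698785.
Posterior ∝ prior × likelihood. Numerator for A: 0.333333·0.0990099 = 0.0330033.
Normalizing constant: 0.333333·0.0990099 + 0.666667·0.0698785 = 0.079589.
P(A | observation) = 0.0330033 / 0.079589 = 0.414672.

0.415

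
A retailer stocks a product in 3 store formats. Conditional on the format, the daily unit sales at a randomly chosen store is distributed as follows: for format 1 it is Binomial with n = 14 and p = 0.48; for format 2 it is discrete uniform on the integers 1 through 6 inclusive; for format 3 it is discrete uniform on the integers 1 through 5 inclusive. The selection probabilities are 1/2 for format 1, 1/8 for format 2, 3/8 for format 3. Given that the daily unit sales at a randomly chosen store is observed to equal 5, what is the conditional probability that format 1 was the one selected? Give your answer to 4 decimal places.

Likelihoods P(X=5 | ·): 1: 0.141808; 2: 0.166667; 3: 0.2.
Posterior ∝ prior × likelihood. Numerator for 1: 0.5·0.141808 = 0.0709039.
Normalizing constant: 0.5·0.141808 + 0.125·0.166667 + 0.375·0.2 = 0.166737.
P(1 | observation) = 0.0709039 / 0.166737 = 0.425243.

0.4252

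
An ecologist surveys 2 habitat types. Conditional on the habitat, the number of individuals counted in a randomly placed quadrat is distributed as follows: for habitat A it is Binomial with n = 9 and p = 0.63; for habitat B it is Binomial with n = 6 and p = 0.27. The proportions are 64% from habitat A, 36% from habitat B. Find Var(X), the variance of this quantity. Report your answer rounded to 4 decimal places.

5.5475

Per component, A: μ=5.67, E[X²]=34.2468; B: μ=1.62, E[X²]=3.807.
E[X] = 0.64·5.67 + 0.36·1.62 = 4.212.
E[X²] = 0.64·34.2468 + 0.36·3.807 = 23.2885.
Var(X) = E[X²] − (E[X])² = 23.2885 − 17.7409 = 5.54753.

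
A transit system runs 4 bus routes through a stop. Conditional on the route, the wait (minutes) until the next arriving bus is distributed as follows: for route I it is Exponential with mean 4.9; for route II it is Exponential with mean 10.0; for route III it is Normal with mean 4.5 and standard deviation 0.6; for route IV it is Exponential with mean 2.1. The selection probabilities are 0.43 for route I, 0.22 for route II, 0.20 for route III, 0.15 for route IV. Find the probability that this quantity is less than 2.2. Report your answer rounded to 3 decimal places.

Conditional on each route, P(X < 2.2): I: 0.361721; II: 0.197481; III: 6.32092e-05; IV: 0.649228.
By total probability, P(X < 2.2) = 0.43·0.361721 + 0.22·0.197481 + 0.2·6.32092e-05 + 0.15·0.649228 = 0.296383.

0.296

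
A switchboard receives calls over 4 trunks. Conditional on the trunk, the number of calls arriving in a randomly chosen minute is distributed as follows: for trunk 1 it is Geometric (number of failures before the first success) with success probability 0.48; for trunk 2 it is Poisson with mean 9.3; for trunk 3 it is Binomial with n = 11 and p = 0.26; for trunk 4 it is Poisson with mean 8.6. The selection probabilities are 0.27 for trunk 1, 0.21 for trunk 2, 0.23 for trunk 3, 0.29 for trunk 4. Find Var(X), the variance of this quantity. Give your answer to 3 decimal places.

Per component, 1: μ=1.08333, E[X²]=3.43056; 2: μ=9.3, E[X²]=95.79; 3: μ=2.86, E[X²]=10.296; 4: μ=8.6, E[X²]=82.56.
E[X] = 0.27·1.08333 + 0.21·9.3 + 0.23·2.86 + 0.29·8.6 = 5.3973.
E[X²] = 0.27·3.43056 + 0.21·95.79 + 0.23·10.296 + 0.29·82.56 = 47.3526.
Var(X) = E[X²] − (E[X])² = 47.3526 − 29.1308 = 18.2218.

18.222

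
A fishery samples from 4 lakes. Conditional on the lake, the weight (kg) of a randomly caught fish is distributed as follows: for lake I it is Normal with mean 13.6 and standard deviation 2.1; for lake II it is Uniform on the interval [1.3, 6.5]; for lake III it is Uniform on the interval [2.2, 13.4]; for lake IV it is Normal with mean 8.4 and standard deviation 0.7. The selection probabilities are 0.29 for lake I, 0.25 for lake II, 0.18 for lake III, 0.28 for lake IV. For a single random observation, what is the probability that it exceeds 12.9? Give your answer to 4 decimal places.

Conditional on each lake, P(X > 12.9): I: 0.630559; II: 0; III: 0.0446429; IV: 6.44044e-11.
By total probability, P(X > 12.9) = 0.29·0.630559 + 0.25·0 + 0.18·0.0446429 + 0.28·6.44044e-11 = 0.190898.

0.1909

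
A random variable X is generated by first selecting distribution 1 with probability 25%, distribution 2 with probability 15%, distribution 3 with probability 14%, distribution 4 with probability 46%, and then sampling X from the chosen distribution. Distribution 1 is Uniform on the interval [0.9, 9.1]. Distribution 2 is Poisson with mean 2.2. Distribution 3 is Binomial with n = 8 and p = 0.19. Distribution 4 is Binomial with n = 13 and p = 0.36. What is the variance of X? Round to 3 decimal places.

5.088

Per component, 1: μ=5, E[X²]=30.6033; 2: μ=2.2, E[X²]=7.04; 3: μ=1.52, E[X²]=3.5416; 4: μ=4.68, E[X²]=24.8976.
E[X] = 0.25·5 + 0.15·2.2 + 0.14·1.52 + 0.46·4.68 = 3.9456.
E[X²] = 0.25·30.6033 + 0.15·7.04 + 0.14·3.5416 + 0.46·24.8976 = 20.6556.
Var(X) = E[X²] − (E[X])² = 20.6556 − 15.5678 = 5.08779.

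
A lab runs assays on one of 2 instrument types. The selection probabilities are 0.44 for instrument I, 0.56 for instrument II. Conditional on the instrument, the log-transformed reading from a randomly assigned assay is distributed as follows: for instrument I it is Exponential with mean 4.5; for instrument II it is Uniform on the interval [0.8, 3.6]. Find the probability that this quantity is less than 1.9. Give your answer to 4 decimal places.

Conditional on each instrument, P(X < 1.9): I: 0.344412; II: 0.392857.
By total probability, P(X < 1.9) = 0.44·0.344412 + 0.56·0.392857 = 0.371541.

0.3715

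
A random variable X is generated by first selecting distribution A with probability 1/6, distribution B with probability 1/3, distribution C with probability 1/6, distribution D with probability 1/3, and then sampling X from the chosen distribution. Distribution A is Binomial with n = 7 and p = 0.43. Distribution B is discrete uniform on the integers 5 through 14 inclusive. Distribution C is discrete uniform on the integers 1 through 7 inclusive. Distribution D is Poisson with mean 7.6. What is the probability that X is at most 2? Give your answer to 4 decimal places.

Conditional on each component, P(X ≤ 2): A: 0.356412; B: 0; C: 0.285714; D: 0.0187569.
By total probability, P(X ≤ 2) = 0.166667·0.356412 + 0.333333·0 + 0.166667·0.285714 + 0.333333·0.0187569 = 0.113273.

0.1133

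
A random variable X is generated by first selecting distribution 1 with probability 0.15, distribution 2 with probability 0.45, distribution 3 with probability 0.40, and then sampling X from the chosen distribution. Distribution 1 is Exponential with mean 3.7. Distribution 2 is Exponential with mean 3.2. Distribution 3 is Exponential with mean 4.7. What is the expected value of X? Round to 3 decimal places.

Component means — 1: 3.7; 2: 3.2; 3: 4.7.
E[X] = 0.15·3.7 + 0.45·3.2 + 0.4·4.7 = 3.875.

3.875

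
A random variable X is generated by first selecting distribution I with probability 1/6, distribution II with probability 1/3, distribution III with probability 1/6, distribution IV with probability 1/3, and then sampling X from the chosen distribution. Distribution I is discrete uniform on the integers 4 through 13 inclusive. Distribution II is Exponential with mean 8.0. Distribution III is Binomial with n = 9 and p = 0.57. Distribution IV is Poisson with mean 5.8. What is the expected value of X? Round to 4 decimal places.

6.8717

Component means — I: 8.5; II: 8; III: 5.13; IV: 5.8.
E[X] = 0.166667·8.5 + 0.333333·8 + 0.166667·5.13 + 0.333333·5.8 = 6.87167.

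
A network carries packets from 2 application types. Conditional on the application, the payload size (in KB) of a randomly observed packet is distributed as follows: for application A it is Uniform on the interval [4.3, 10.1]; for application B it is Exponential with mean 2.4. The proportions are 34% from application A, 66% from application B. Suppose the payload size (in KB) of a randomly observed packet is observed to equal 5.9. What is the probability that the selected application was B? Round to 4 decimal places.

Likelihoods f(5.9 | ·): A: 0.172414; B: 0.0356573.
Posterior ∝ prior × likelihood. Numerator for B: 0.66·0.0356573 = 0.0235338.
Normalizing constant: 0.34·0.172414 + 0.66·0.0356573 = 0.0821545.
P(B | observation) = 0.0235338 / 0.0821545 = 0.286458.

0.2865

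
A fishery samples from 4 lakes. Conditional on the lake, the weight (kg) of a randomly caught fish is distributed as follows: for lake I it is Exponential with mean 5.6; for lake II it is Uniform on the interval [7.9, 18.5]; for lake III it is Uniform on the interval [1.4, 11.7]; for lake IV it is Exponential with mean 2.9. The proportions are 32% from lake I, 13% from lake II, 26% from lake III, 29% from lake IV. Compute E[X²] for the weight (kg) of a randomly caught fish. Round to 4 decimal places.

62.2699

For each component E[X²] = Var + (mean)², giving I: 62.72; II: 183.603; III: 51.7433; IV: 16.82.
Overall E[X²] = 0.32·62.72 + 0.13·183.603 + 0.26·51.7433 + 0.29·16.82 = 62.2699.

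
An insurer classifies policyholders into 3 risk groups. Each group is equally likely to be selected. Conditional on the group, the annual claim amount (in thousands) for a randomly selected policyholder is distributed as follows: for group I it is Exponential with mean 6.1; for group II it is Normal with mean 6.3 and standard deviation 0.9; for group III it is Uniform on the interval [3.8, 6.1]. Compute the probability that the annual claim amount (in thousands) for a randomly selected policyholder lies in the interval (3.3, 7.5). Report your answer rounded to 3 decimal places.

Conditional on each group, P(3.3 < X < 7.5): I: 0.289739; II: 0.90836; III: 1.
By total probability, P(3.3 < X < 7.5) = 0.333333·0.289739 + 0.333333·0.90836 + 0.333333·1 = 0.7327.

0.733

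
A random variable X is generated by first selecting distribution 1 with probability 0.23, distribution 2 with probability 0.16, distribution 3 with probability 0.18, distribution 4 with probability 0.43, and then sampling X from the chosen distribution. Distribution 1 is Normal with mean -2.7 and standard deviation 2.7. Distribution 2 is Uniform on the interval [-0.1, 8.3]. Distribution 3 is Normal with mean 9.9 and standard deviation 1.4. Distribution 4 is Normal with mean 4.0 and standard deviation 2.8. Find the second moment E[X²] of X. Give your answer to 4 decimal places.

35.2296

For each component E[X²] = Var + (mean)², giving 1: 14.58; 2: 22.69; 3: 99.97; 4: 23.84.
Overall E[X²] = 0.23·14.58 + 0.16·22.69 + 0.18·99.97 + 0.43·23.84 = 35.2296.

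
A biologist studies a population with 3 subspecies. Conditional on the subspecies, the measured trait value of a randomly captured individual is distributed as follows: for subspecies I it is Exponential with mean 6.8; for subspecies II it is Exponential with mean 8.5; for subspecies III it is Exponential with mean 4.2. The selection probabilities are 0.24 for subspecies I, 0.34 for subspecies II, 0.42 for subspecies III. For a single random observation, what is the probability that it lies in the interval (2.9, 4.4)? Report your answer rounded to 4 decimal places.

Conditional on each subspecies, P(2.9 < X < 4.4): I: 0.129226; II: 0.115012; III: 0.150565.
By total probability, P(2.9 < X < 4.4) = 0.24·0.129226 + 0.34·0.115012 + 0.42·0.150565 = 0.133356.

0.1334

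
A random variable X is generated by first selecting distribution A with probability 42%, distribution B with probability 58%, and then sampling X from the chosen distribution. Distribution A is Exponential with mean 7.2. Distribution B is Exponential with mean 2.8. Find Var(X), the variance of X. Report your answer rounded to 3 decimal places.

31.036

Per component, A: μ=7.2, E[X²]=103.68; B: μ=2.8, E[X²]=15.68.
E[X] = 0.42·7.2 + 0.58·2.8 = 4.648.
E[X²] = 0.42·103.68 + 0.58·15.68 = 52.64.
Var(X) = E[X²] − (E[X])² = 52.64 − 21.6039 = 31.0361.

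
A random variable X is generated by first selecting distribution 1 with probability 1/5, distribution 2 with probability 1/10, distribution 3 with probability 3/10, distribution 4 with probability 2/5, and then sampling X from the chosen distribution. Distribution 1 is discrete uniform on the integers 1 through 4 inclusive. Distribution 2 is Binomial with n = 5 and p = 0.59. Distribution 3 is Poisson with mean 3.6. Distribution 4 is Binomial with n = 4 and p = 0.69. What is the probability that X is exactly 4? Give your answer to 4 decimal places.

Conditional on each component, P(X = 4): 1: 0.25; 2: 0.248406; 3: 0.191222; 4: 0.226671.
By total probability, P(X = 4) = 0.2·0.25 + 0.1·0.248406 + 0.3·0.191222 + 0.4·0.226671 = 0.222876.

0.2229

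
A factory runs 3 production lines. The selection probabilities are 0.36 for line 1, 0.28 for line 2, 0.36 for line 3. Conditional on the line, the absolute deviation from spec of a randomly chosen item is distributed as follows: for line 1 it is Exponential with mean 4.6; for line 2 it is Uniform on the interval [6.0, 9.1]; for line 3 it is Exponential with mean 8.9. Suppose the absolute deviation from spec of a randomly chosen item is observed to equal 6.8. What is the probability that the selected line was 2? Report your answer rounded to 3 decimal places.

Likelihoods f(6.8 | ·): 1: 0.0495726; 2: 0.322581; 3: 0.0523347.
Posterior ∝ prior × likelihood. Numerator for 2: 0.28·0.322581 = 0.0903226.
Normalizing constant: 0.36·0.0495726 + 0.28·0.322581 + 0.36·0.0523347 = 0.127009.
P(2 | observation) = 0.0903226 / 0.127009 = 0.71115.

0.711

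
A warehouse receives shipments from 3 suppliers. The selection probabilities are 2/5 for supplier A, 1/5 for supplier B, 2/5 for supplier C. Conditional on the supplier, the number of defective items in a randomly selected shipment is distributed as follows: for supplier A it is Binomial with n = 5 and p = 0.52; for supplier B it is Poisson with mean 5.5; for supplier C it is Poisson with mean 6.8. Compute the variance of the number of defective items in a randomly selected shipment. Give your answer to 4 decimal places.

Per component, A: μ=2.6, E[X²]=8.008; B: μ=5.5, E[X²]=35.75; C: μ=6.8, E[X²]=53.04.
E[X] = 0.4·2.6 + 0.2·5.5 + 0.4·6.8 = 4.86.
E[X²] = 0.4·8.008 + 0.2·35.75 + 0.4·53.04 = 31.5692.
Var(X) = E[X²] − (E[X])² = 31.5692 − 23.6196 = 7.9496.

7.9496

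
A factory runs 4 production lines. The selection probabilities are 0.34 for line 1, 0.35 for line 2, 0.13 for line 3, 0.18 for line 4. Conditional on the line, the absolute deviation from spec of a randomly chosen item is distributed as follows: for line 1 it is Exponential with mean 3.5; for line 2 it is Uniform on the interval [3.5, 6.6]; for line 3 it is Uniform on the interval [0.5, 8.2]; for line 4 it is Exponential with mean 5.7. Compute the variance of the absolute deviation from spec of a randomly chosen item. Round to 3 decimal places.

11.641

Per component, 1: μ=3.5, E[X²]=24.5; 2: μ=5.05, E[X²]=26.3033; 3: μ=4.35, E[X²]=23.8633; 4: μ=5.7, E[X²]=64.98.
E[X] = 0.34·3.5 + 0.35·5.05 + 0.13·4.35 + 0.18·5.7 = 4.549.
E[X²] = 0.34·24.5 + 0.35·26.3033 + 0.13·23.8633 + 0.18·64.98 = 32.3348.
Var(X) = E[X²] − (E[X])² = 32.3348 − 20.6934 = 11.6414.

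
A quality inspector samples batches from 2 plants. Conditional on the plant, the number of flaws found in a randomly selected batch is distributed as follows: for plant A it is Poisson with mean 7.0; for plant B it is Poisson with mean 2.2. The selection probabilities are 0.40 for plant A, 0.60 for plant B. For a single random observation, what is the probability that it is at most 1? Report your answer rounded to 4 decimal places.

Conditional on each plant, P(X ≤ 1): A: 0.00729506; B: 0.35457.
By total probability, P(X ≤ 1) = 0.4·0.00729506 + 0.6·0.35457 = 0.21566.

0.2157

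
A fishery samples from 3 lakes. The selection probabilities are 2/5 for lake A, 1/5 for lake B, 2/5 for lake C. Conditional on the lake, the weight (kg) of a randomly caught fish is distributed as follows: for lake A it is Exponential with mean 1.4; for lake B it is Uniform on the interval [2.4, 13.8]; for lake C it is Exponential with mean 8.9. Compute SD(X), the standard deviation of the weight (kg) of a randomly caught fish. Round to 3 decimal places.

6.876

Per component, A: μ=1.4, E[X²]=3.92; B: μ=8.1, E[X²]=76.44; C: μ=8.9, E[X²]=158.42.
E[X] = 0.4·1.4 + 0.2·8.1 + 0.4·8.9 = 5.74.
E[X²] = 0.4·3.92 + 0.2·76.44 + 0.4·158.42 = 80.224.
Var(X) = E[X²] − (E[X])² = 80.224 − 32.9476 = 47.2764.
SD(X) = √47.2764 = 6.87578.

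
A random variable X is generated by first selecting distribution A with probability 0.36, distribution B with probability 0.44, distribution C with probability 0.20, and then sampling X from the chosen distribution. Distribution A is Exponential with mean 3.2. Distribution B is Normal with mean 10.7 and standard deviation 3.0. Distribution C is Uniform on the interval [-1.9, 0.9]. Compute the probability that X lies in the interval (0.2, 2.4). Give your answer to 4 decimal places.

0.2193

Conditional on each component, P(0.2 < X < 2.4): A: 0.467047; B: 0.002599; C: 0.25.
By total probability, P(0.2 < X < 2.4) = 0.36·0.467047 + 0.44·0.002599 + 0.2·0.25 = 0.21928.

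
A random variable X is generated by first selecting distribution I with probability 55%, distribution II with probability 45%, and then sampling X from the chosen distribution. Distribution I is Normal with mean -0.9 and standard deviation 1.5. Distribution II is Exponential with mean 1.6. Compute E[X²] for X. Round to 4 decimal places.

3.9870

For each component E[X²] = Var + (mean)², giving I: 3.06; II: 5.12.
Overall E[X²] = 0.55·3.06 + 0.45·5.12 = 3.987.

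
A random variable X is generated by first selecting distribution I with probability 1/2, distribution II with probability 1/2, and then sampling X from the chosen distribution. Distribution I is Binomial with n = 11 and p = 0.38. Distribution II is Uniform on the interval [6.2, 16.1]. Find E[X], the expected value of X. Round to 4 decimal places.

Component means — I: 4.18; II: 11.15.
E[X] = 0.5·4.18 + 0.5·11.15 = 7.665.

7.6650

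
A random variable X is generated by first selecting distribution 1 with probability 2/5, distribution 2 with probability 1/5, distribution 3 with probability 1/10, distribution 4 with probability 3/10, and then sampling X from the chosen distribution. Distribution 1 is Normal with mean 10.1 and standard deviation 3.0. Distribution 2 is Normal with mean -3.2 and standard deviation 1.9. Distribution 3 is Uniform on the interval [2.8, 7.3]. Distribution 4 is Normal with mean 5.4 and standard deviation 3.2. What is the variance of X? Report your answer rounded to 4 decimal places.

31.1874

Per component, 1: μ=10.1, E[X²]=111.01; 2: μ=-3.2, E[X²]=13.85; 3: μ=5.05, E[X²]=27.19; 4: μ=5.4, E[X²]=39.4.
E[X] = 0.4·10.1 + 0.2·-3.2 + 0.1·5.05 + 0.3·5.4 = 5.525.
E[X²] = 0.4·111.01 + 0.2·13.85 + 0.1·27.19 + 0.3·39.4 = 61.713.
Var(X) = E[X²] − (E[X])² = 61.713 − 30.5256 = 31.1874.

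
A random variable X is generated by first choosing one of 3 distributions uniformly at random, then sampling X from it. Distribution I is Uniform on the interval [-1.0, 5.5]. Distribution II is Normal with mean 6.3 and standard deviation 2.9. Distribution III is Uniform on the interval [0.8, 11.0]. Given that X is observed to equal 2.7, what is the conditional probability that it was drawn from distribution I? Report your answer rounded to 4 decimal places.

Likelihoods f(2.7 | ·): I: 0.153846; II: 0.0636624; III: 0.0980392.
Posterior ∝ prior × likelihood. Numerator for I: 0.333333·0.153846 = 0.0512821.
Normalizing constant: 0.333333·0.153846 + 0.333333·0.0636624 + 0.333333·0.0980392 = 0.105183.
P(I | observation) = 0.0512821 / 0.105183 = 0.487553.

0.4876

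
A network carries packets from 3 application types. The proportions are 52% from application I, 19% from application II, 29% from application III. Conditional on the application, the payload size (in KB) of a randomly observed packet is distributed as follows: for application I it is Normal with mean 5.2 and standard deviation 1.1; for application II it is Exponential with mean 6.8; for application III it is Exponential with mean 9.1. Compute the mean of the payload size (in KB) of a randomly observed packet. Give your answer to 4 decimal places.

Component means — I: 5.2; II: 6.8; III: 9.1.
E[X] = 0.52·5.2 + 0.19·6.8 + 0.29·9.1 = 6.635.

6.6350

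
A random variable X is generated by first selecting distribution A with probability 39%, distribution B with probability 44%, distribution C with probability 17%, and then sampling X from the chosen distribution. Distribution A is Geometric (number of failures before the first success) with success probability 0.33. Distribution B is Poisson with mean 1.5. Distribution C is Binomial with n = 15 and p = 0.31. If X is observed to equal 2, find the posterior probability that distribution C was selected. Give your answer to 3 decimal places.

Likelihoods P(X=2 | ·): A: 0.148137; B: 0.251021; C: 0.0810869.
Posterior ∝ prior × likelihood. Numerator for C: 0.17·0.0810869 = 0.0137848.
Normalizing constant: 0.39·0.148137 + 0.44·0.251021 + 0.17·0.0810869 = 0.182008.
P(C | observation) = 0.0137848 / 0.182008 = 0.0757374.

0.076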